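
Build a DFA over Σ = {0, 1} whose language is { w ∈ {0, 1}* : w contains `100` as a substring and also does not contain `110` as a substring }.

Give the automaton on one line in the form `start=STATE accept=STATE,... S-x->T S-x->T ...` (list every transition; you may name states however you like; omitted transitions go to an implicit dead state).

Handle the two conditions separately and then intersect. The first has 4 states tracking whether and how much of `100` has been seen; the second has 4 states tracking partial matches of the forbidden pattern `110`. A product state is a pair (one from each), accepting exactly when both do. Equivalent product states are then merged.
With 7 states:
        0   1  
>  S0   S0  S1 
   S1   S2  S3 
   S2   S4  S1 
   S3   S3  S3 
 * S4   S4  S5 
 * S5   S4  S6 
 * S6   S3  S6 
(> = start, * = accepting)

start=S0 accept=S4,S5,S6 S0-0->S0 S0-1->S1 S1-0->S2 S1-1->S3 S2-0->S4 S2-1->S1 S3-0->S3 S3-1->S3 S4-0->S4 S4-1->S5 S5-0->S4 S5-1->S6 S6-0->S3 S6-1->S6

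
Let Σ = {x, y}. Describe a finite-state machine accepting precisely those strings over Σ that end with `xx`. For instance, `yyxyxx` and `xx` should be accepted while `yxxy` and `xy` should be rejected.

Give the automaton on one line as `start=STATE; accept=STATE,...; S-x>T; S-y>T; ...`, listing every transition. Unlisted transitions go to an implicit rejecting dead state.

start=s0; accept=s2; s0-x>s1; s0-y>s0; s1-x>s2; s1-y>s0; s2-x>s2; s2-y>s0

Let each state record the length of the longest suffix of the input read so far that is also a prefix of `xx`. s1 means the last symbol is `x`; s2 means the last 2 symbols are `xx`. Accept only at s2, where the string currently ends in `xx`.
With 3 states:
        x   y  
>  s0   s1  s0 
   s1   s2  s0 
 * s2   s2  s0 
(> = start, * = accepting)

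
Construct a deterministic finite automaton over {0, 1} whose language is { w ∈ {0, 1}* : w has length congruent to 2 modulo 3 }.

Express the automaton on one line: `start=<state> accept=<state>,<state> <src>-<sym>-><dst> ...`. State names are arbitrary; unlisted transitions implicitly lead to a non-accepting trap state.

Count input length modulo 3: every symbol advances one step around the cycle q0 → q1 → q2 → q0. Accept at q2.
With 3 states:
        0   1  
>  q0   q1  q1 
   q1   q2  q2 
 * q2   q0  q0 
(> = start, * = accepting)

start=q0 accept=q2 q0-0->q1 q0-1->q1 q1-0->q2 q1-1->q2 q2-0->q0 q2-1->q0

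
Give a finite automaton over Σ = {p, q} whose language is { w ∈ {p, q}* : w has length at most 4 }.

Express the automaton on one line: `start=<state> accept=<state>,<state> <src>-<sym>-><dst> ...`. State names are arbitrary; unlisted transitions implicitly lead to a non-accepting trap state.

start=s0 accept=s0,s1,s2,s3,s4 s0-p->s1 s0-q->s1 s1-p->s2 s1-q->s2 s2-p->s3 s2-q->s3 s3-p->s4 s3-q->s4 s4-p->s5 s4-q->s5 s5-p->s5 s5-q->s5

Count input length up to 5: every symbol moves from s0 toward s5, which means 'more than 4' and absorbs. Accept from {s0, s1, s2, s3, s4}.
A 6-state machine:
        p   q  
>* s0   s1  s1 
 * s1   s2  s2 
 * s2   s3  s3 
 * s3   s4  s4 
 * s4   s5  s5 
   s5   s5  s5 
(> = start, * = accepting)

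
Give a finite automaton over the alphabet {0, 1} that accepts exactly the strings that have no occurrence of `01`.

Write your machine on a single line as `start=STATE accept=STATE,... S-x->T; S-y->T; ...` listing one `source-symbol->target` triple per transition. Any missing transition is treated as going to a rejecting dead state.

This is the complement of 'contains `01`'. Use the same substring-matching states — A through C holding how much of `01` has just been matched — but flip the accepting set: everything except the trap C accepts.
       0  1 
>* A   B  A 
 * B   B  C 
   C   C  C 
(> = start, * = accepting)

start=A; accept=A,B; A-0->B; A-1->A; B-0->B; B-1->C; C-0->C; C-1->C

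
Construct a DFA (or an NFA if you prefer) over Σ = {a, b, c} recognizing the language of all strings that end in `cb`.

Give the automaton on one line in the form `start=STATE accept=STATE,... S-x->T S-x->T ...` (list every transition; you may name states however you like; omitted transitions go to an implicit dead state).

start=q0 accept=q2 q0-a->q0 q0-b->q0 q0-c->q1 q1-a->q0 q1-b->q2 q1-c->q1 q2-a->q0 q2-b->q0 q2-c->q1

Remember how much of `cb` the current input suffix matches. State q0 means no match yet; q1 means the last symbol is `c`; q2 means the last 2 symbols are `cb`. Only q2 accepts. On a mismatch, fall back to the longest proper suffix that is still a prefix of `cb`.
With 3 states:
        a   b   c  
>  q0   q0  q0  q1 
   q1   q0  q2  q1 
 * q2   q0  q0  q1 
(> = start, * = accepting)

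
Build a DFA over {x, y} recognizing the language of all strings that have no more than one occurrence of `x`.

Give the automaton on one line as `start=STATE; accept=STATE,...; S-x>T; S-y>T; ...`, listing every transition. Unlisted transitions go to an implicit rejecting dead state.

Only the number of `x`s matters, and only up to 2. Make a chain A → B → C advanced by each `x` (with C absorbing); every other symbol self-loops. The accepting set is {A, B}.
A 3-state machine:
       x  y 
>* A   B  A 
 * B   C  B 
   C   C  C 
(> = start, * = accepting)

start=A; accept=A,B; A-x>B; A-y>A; B-x>C; B-y>B; C-x>C; C-y>C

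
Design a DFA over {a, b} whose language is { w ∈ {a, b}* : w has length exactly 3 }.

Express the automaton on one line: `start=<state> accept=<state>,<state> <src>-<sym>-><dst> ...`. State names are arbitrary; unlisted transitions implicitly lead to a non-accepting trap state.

start=s0 accept=s3 s0-a->s1 s0-b->s1 s1-a->s2 s1-b->s2 s2-a->s3 s2-b->s3 s3-a->s4 s3-b->s4 s4-a->s4 s4-b->s4

Count input length up to 4: every symbol moves from s0 toward s4, which means 'more than 3' and absorbs. Accept from {s3}.
A 5-state machine:
        a   b  
>  s0   s1  s1 
   s1   s2  s2 
   s2   s3  s3 
 * s3   s4  s4 
   s4   s4  s4 
(> = start, * = accepting)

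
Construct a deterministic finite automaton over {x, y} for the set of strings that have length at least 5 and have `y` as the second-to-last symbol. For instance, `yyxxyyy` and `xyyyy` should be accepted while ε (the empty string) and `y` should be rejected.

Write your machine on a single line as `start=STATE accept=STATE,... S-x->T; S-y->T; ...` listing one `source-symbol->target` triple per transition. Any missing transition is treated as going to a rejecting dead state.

Run two small machines in parallel and take their product. The first has 7 states tracking the input length, saturating at 6; the second has 7 states tracking the last 2 symbols read. A product state is a pair (one from each), accepting exactly when both do. After merging equivalent states the machine shrinks.
7 states suffice.
        x   y  
>  q0   q1  q1 
   q1   q2  q2 
   q2   q3  q3 
   q3   q3  q4 
   q4   q5  q6 
 * q5   q3  q4 
 * q6   q5  q6 
(> = start, * = accepting)

start=q0; accept=q5,q6; q0-x->q1; q0-y->q1; q1-x->q2; q1-y->q2; q2-x->q3; q2-y->q3; q3-x->q3; q3-y->q4; q4-x->q5; q4-y->q6; q5-x->q3; q5-y->q4; q6-x->q5; q6-y->q6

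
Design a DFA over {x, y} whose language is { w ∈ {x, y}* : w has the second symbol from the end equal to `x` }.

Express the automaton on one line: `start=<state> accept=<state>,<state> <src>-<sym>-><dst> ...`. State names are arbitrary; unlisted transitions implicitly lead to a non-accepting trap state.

Because acceptance depends on a position counted from the end, the machine has to buffer the most recent 2 symbols. Make each state the string of the last up-to-2 symbols read; on input `x` shift the window left and append `x`. Accept when the buffered window has length 2 and begins with `x`.
7 states suffice.
        x   y  
>  q0   q1  q2 
   q1   q3  q4 
   q2   q5  q6 
 * q3   q3  q4 
 * q4   q5  q6 
   q5   q3  q4 
   q6   q5  q6 
(> = start, * = accepting)

start=q0 accept=q3,q4 q0-x->q1 q0-y->q2 q1-x->q3 q1-y->q4 q2-x->q5 q2-y->q6 q3-x->q3 q3-y->q4 q4-x->q5 q4-y->q6 q5-x->q3 q5-y->q4 q6-x->q5 q6-y->q6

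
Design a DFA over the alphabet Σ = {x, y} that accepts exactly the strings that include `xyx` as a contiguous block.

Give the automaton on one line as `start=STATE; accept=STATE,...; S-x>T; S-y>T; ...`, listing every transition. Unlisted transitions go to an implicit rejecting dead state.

Track how much of `xyx` has been matched so far: state S0 is no progress, S3 is the absorbing accept state reached once `xyx` has occurred. Intermediate states record partial matches; on a mismatch, fall back to the longest reusable overlap.
        x   y  
>  S0   S1  S0 
   S1   S1  S2 
   S2   S3  S0 
 * S3   S3  S3 
(> = start, * = accepting)

start=S0; accept=S3; S0-x>S1; S0-y>S0; S1-x>S1; S1-y>S2; S2-x>S3; S2-y>S0; S3-x>S3; S3-y>S3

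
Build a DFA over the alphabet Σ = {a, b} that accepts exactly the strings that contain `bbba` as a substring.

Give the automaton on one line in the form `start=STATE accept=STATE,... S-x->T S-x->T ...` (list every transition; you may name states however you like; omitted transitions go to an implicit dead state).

Track how much of `bbba` has been matched so far: state s0 is no progress, s4 is the absorbing accept state reached once `bbba` has occurred. Intermediate states record partial matches; on a mismatch, fall back to the longest reusable overlap.
With 5 states:
        a   b  
>  s0   s0  s1 
   s1   s0  s2 
   s2   s0  s3 
   s3   s4  s3 
 * s4   s4  s4 
(> = start, * = accepting)

start=s0 accept=s4 s0-a->s0 s0-b->s1 s1-a->s0 s1-b->s2 s2-a->s0 s2-b->s3 s3-a->s4 s3-b->s3 s4-a->s4 s4-b->s4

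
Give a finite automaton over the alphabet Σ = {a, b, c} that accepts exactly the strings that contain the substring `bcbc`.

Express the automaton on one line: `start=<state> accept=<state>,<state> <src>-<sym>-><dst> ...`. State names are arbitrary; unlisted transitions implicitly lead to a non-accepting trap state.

States q0..q3 record the length of the longest prefix of `bcbc` that matches the current input suffix. Reaching q4 means `bcbc` has been seen, and we stay there forever. Accept from q4.
A 5-state machine:
        a   b   c  
>  q0   q0  q1  q0 
   q1   q0  q1  q2 
   q2   q0  q3  q0 
   q3   q0  q1  q4 
 * q4   q4  q4  q4 
(> = start, * = accepting)

start=q0 accept=q4 q0-a->q0 q0-b->q1 q0-c->q0 q1-a->q0 q1-b->q1 q1-c->q2 q2-a->q0 q2-b->q3 q2-c->q0 q3-a->q0 q3-b->q1 q3-c->q4 q4-a->q4 q4-b->q4 q4-c->q4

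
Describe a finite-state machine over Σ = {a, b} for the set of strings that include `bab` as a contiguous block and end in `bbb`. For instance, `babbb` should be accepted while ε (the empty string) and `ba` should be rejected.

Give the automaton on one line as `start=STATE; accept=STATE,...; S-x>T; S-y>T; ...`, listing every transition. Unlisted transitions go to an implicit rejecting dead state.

Handle the two conditions separately and then intersect. One (4 states) tracks whether and how much of `bab` has been seen; the other (4 states) tracks how much of the suffix `bbb` has currently been matched. Each combined state is a pair, one component from each; accept when both components accept.
        a   b  
>  q0   q0  q1 
   q1   q2  q3 
   q2   q0  q4 
   q3   q2  q5 
   q4   q6  q7 
   q5   q2  q5 
   q6   q6  q4 
   q7   q6  q8 
 * q8   q6  q8 
(> = start, * = accepting)

start=q0; accept=q8; q0-a>q0; q0-b>q1; q1-a>q2; q1-b>q3; q2-a>q0; q2-b>q4; q3-a>q2; q3-b>q5; q4-a>q6; q4-b>q7; q5-a>q2; q5-b>q5; q6-a>q6; q6-b>q4; q7-a>q6; q7-b>q8; q8-a>q6; q8-b>q8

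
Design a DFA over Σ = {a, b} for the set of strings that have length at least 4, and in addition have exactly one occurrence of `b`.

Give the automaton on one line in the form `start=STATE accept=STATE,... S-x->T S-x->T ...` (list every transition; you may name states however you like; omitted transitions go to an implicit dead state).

Handle the two conditions separately and then intersect. One (6 states) tracks the input length, saturating at 5; the other (3 states) tracks the count of `b`s, saturating at 2. Each combined state is a pair, one component from each; accept when both components accept.
A 15-state machine:
          a    b  
>  q0     q1   q2 
   q1     q3   q4 
   q2     q4   q5 
   q3     q6   q7 
   q4     q7   q8 
   q5     q8   q8 
   q6     q9  q10 
   q7    q10  q11 
   q8    q11  q11 
   q9    q12  q13 
 * q10   q13  q14 
   q11   q14  q14 
   q12   q12  q13 
 * q13   q13  q14 
   q14   q14  q14 
(> = start, * = accepting)

start=q0 accept=q10,q13 q0-a->q1 q0-b->q2 q1-a->q3 q1-b->q4 q2-a->q4 q2-b->q5 q3-a->q6 q3-b->q7 q4-a->q7 q4-b->q8 q5-a->q8 q5-b->q8 q6-a->q9 q6-b->q10 q7-a->q10 q7-b->q11 q8-a->q11 q8-b->q11 q9-a->q12 q9-b->q13 q10-a->q13 q10-b->q14 q11-a->q14 q11-b->q14 q12-a->q12 q12-b->q13 q13-a->q13 q13-b->q14 q14-a->q14 q14-b->q14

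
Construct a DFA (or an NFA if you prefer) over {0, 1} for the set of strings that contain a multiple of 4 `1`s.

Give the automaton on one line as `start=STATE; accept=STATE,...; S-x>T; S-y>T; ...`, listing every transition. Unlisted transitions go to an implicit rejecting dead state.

start=q0; accept=q0; q0-0>q0; q0-1>q1; q1-0>q1; q1-1>q2; q2-0>q2; q2-1>q3; q3-0>q3; q3-1>q0

Keep the running count of `1`s modulo 4: each `1` advances along the cycle q0 → q1 → q2 → q3 → q0 while other symbols loop. Accept at q0.
With 4 states:
        0   1  
>* q0   q0  q1 
   q1   q1  q2 
   q2   q2  q3 
   q3   q3  q0 
(> = start, * = accepting)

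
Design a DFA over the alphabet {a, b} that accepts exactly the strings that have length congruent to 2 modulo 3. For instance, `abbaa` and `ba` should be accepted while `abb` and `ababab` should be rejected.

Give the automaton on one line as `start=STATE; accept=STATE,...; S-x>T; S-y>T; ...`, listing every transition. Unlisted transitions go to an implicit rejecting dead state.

Only the length mod 3 matters, so use a 3-cycle: from any state, every input symbol moves to the next state, wrapping s2 back to s0. Mark s2 accepting.
With 3 states:
        a   b  
>  s0   s1  s1 
   s1   s2  s2 
 * s2   s0  s0 
(> = start, * = accepting)

start=s0; accept=s2; s0-a>s1; s0-b>s1; s1-a>s2; s1-b>s2; s2-a>s0; s2-b>s0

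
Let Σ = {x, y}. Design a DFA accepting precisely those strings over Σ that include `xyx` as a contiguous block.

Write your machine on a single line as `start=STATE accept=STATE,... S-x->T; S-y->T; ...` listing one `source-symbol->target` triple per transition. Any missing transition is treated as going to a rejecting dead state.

start=S0; accept=S3; S0-x->S1; S0-y->S0; S1-x->S1; S1-y->S2; S2-x->S3; S2-y->S0; S3-x->S3; S3-y->S3

Track how much of `xyx` has been matched so far: state S0 is no progress, S3 is the absorbing accept state reached once `xyx` has occurred. Intermediate states record partial matches; on a mismatch, fall back to the longest reusable overlap.
With 4 states:
        x   y  
>  S0   S1  S0 
   S1   S1  S2 
   S2   S3  S0 
 * S3   S3  S3 
(> = start, * = accepting)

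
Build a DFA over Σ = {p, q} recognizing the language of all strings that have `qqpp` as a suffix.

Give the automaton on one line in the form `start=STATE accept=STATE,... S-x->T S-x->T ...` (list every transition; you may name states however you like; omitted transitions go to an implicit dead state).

start=s0 accept=s4 s0-p->s0 s0-q->s1 s1-p->s0 s1-q->s2 s2-p->s3 s2-q->s2 s3-p->s4 s3-q->s1 s4-p->s0 s4-q->s1

Remember how much of `qqpp` the current input suffix matches. State s0 means no match yet; s1 means the last symbol is `q`; s2 means the last 2 symbols are `qq`; s3 means the last 3 symbols are `qqp`; s4 means the last 4 symbols are `qqpp`. Only s4 accepts. On a mismatch, fall back to the longest proper suffix that is still a prefix of `qqpp`.
5 states suffice.
        p   q  
>  s0   s0  s1 
   s1   s0  s2 
   s2   s3  s2 
   s3   s4  s1 
 * s4   s0  s1 
(> = start, * = accepting)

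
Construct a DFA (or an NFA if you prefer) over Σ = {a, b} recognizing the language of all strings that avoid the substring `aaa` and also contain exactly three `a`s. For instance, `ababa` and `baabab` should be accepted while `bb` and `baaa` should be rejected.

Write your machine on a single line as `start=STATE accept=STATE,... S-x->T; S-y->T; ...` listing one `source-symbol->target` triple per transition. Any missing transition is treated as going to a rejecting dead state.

start=S0; accept=S6; S0-a->S1; S0-b->S0; S1-a->S2; S1-b->S3; S2-a->S4; S2-b->S5; S3-a->S5; S3-b->S3; S4-a->S4; S4-b->S4; S5-a->S6; S5-b->S5; S6-a->S4; S6-b->S6

Build one automaton per condition and run them in lockstep. One (4 states) tracks partial matches of the forbidden pattern `aaa`; the other (5 states) tracks the count of `a`s, saturating at 4. Each combined state is a pair, one component from each; accept when both components accept. Minimizing collapses redundant product states.
7 states suffice.
        a   b  
>  S0   S1  S0 
   S1   S2  S3 
   S2   S4  S5 
   S3   S5  S3 
   S4   S4  S4 
   S5   S6  S5 
 * S6   S4  S6 
(> = start, * = accepting)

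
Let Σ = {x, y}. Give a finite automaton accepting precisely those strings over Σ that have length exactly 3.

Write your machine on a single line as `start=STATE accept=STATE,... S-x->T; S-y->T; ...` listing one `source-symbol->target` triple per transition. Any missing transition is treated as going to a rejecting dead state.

Count input length up to 4: every symbol moves from S0 toward S4, which means 'more than 3' and absorbs. Accept from {S3}.
        x   y  
>  S0   S1  S1 
   S1   S2  S2 
   S2   S3  S3 
 * S3   S4  S4 
   S4   S4  S4 
(> = start, * = accepting)

start=S0; accept=S3; S0-x->S1; S0-y->S1; S1-x->S2; S1-y->S2; S2-x->S3; S2-y->S3; S3-x->S4; S3-y->S4; S4-x->S4; S4-y->S4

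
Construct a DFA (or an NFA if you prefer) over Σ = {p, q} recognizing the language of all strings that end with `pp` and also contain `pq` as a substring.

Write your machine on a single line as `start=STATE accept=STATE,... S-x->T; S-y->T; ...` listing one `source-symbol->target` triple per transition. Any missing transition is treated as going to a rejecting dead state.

Handle the two conditions separately and then intersect. One (3 states) tracks how much of the suffix `pp` has currently been matched; the other (3 states) tracks whether and how much of `pq` has been seen. Each combined state is a pair, one component from each; accept when both components accept.
       p  q 
>  A   B  A 
   B   C  D 
   C   C  D 
   D   E  D 
   E   F  D 
 * F   F  D 
(> = start, * = accepting)

start=A; accept=F; A-p->B; A-q->A; B-p->C; B-q->D; C-p->C; C-q->D; D-p->E; D-q->D; E-p->F; E-q->D; F-p->F; F-q->D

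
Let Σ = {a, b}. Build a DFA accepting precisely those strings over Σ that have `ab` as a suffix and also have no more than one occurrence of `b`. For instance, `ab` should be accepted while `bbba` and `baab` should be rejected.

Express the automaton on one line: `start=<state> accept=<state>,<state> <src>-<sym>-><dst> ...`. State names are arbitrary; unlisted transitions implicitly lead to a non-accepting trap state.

Build one automaton per condition and run them in lockstep. One (3 states) tracks how much of the suffix `ab` has currently been matched; the other (3 states) tracks the count of `b`s, saturating at 2. Each combined state is a pair, one component from each; accept when both components accept. Equivalent product states are then merged.
        a   b  
>  s0   s1  s2 
   s1   s1  s3 
   s2   s2  s2 
 * s3   s2  s2 
(> = start, * = accepting)

start=s0 accept=s3 s0-a->s1 s0-b->s2 s1-a->s1 s1-b->s3 s2-a->s2 s2-b->s2 s3-a->s2 s3-b->s2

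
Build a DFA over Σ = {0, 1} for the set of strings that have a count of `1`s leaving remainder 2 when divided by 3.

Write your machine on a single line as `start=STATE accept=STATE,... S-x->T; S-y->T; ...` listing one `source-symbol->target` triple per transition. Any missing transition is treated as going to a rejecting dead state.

Keep the running count of `1`s modulo 3: each `1` advances along the cycle S0 → S1 → S2 → S0 while other symbols loop. Accept at S2.
        0   1  
>  S0   S0  S1 
   S1   S1  S2 
 * S2   S2  S0 
(> = start, * = accepting)

start=S0; accept=S2; S0-0->S0; S0-1->S1; S1-0->S1; S1-1->S2; S2-0->S2; S2-1->S0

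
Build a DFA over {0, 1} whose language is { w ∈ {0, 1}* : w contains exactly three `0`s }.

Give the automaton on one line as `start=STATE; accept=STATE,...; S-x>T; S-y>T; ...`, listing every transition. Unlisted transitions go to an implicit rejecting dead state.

Count `0`s, saturating at 4: states s0 through s3 mean 0 through 3 `0`s seen; s4 means more than 3. Each `0` increments (capped at s4); other symbols loop. Accept from {s3}.
A 5-state machine:
        0   1  
>  s0   s1  s0 
   s1   s2  s1 
   s2   s3  s2 
 * s3   s4  s3 
   s4   s4  s4 
(> = start, * = accepting)

start=s0; accept=s3; s0-0>s1; s0-1>s0; s1-0>s2; s1-1>s1; s2-0>s3; s2-1>s2; s3-0>s4; s3-1>s3; s4-0>s4; s4-1>s4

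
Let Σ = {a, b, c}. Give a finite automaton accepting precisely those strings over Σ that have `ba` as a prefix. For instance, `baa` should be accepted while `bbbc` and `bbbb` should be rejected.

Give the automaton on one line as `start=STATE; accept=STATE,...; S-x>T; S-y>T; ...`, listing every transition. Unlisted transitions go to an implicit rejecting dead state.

start=S0; accept=S2; S0-a>S3; S0-b>S1; S0-c>S3; S1-a>S2; S1-b>S3; S1-c>S3; S2-a>S2; S2-b>S2; S2-c>S2; S3-a>S3; S3-b>S3; S3-c>S3

Check the first 2 symbols one by one: S0 through S1 record how many have matched `ba` so far; any wrong symbol goes to the dead state S3. After all 2 match we enter the accepting sink S2.
A 4-state machine:
        a   b   c  
>  S0   S3  S1  S3 
   S1   S2  S3  S3 
 * S2   S2  S2  S2 
   S3   S3  S3  S3 
(> = start, * = accepting)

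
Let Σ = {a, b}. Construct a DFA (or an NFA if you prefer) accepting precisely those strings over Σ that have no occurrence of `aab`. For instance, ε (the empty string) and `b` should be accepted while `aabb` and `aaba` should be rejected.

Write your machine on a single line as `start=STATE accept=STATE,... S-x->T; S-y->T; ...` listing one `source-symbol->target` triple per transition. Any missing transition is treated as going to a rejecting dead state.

Track partial matches of the forbidden pattern `aab`. State S3 is a dead state reached once `aab` has occurred; every other state accepts. S0 means no part of `aab` is currently matched.
        a   b  
>* S0   S1  S0 
 * S1   S2  S0 
 * S2   S2  S3 
   S3   S3  S3 
(> = start, * = accepting)

start=S0; accept=S0,S1,S2; S0-a->S1; S0-b->S0; S1-a->S2; S1-b->S0; S2-a->S2; S2-b->S3; S3-a->S3; S3-b->S3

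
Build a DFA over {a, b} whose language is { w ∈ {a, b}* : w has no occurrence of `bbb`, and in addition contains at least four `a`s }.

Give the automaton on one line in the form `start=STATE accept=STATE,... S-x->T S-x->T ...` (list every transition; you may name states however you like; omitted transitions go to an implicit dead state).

start=S0 accept=S10,S13,S15 S0-a->S1 S0-b->S2 S1-a->S3 S1-b->S4 S2-a->S1 S2-b->S5 S3-a->S6 S3-b->S7 S4-a->S3 S4-b->S8 S5-a->S1 S5-b->S9 S6-a->S10 S6-b->S11 S7-a->S6 S7-b->S12 S8-a->S3 S8-b->S9 S9-a->S9 S9-b->S9 S10-a->S10 S10-b->S13 S11-a->S10 S11-b->S14 S12-a->S6 S12-b->S9 S13-a->S10 S13-b->S15 S14-a->S10 S14-b->S9 S15-a->S10 S15-b->S9

Run two small machines in parallel and take their product. The first has 4 states tracking partial matches of the forbidden pattern `bbb`; the second has 6 states tracking the count of `a`s, saturating at 5. A product state is a pair (one from each), accepting exactly when both do. After merging equivalent states the machine shrinks.
With 16 states:
          a    b  
>  S0     S1   S2 
   S1     S3   S4 
   S2     S1   S5 
   S3     S6   S7 
   S4     S3   S8 
   S5     S1   S9 
   S6    S10  S11 
   S7     S6  S12 
   S8     S3   S9 
   S9     S9   S9 
 * S10   S10  S13 
   S11   S10  S14 
   S12    S6   S9 
 * S13   S10  S15 
   S14   S10   S9 
 * S15   S10   S9 
(> = start, * = accepting)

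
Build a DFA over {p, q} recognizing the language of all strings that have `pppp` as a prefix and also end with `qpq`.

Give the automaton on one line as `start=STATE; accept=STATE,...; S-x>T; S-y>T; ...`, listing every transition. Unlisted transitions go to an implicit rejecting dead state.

start=s0; accept=s8; s0-p>s1; s0-q>s2; s1-p>s3; s1-q>s2; s2-p>s2; s2-q>s2; s3-p>s4; s3-q>s2; s4-p>s5; s4-q>s2; s5-p>s5; s5-q>s6; s6-p>s7; s6-q>s6; s7-p>s5; s7-q>s8; s8-p>s7; s8-q>s6

Handle the two conditions separately and then intersect. The first has 6 states tracking whether the input so far still matches the prefix `pppp`; the second has 4 states tracking how much of the suffix `qpq` has currently been matched. A product state is a pair (one from each), accepting exactly when both do. Equivalent product states are then merged.
        p   q  
>  s0   s1  s2 
   s1   s3  s2 
   s2   s2  s2 
   s3   s4  s2 
   s4   s5  s2 
   s5   s5  s6 
   s6   s7  s6 
   s7   s5  s8 
 * s8   s7  s6 
(> = start, * = accepting)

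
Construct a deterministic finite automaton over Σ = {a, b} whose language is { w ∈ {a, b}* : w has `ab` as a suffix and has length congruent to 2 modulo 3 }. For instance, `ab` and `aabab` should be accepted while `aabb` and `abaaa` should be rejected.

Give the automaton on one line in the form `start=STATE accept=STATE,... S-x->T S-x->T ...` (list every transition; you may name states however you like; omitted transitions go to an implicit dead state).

start=q0 accept=q4 q0-a->q1 q0-b->q2 q1-a->q3 q1-b->q4 q2-a->q3 q2-b->q5 q3-a->q6 q3-b->q7 q4-a->q6 q4-b->q0 q5-a->q6 q5-b->q0 q6-a->q1 q6-b->q8 q7-a->q1 q7-b->q2 q8-a->q3 q8-b->q5

Run two small machines in parallel and take their product. The first has 3 states tracking how much of the suffix `ab` has currently been matched; the second has 3 states tracking the input length modulo 3. A product state is a pair (one from each), accepting exactly when both do.
With 9 states:
        a   b  
>  q0   q1  q2 
   q1   q3  q4 
   q2   q3  q5 
   q3   q6  q7 
 * q4   q6  q0 
   q5   q6  q0 
   q6   q1  q8 
   q7   q1  q2 
   q8   q3  q5 
(> = start, * = accepting)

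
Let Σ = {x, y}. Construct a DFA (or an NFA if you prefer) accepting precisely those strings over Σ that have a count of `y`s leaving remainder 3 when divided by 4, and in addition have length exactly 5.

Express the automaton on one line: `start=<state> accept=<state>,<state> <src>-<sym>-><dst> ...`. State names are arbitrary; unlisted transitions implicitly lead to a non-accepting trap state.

Run two small machines in parallel and take their product. The first has 4 states tracking the count of `y`s modulo 4; the second has 7 states tracking the input length, saturating at 6. A product state is a pair (one from each), accepting exactly when both do.
With 22 states:
          x    y  
>  q0     q1   q2 
   q1     q3   q4 
   q2     q4   q5 
   q3     q6   q7 
   q4     q7   q8 
   q5     q8   q9 
   q6    q10  q11 
   q7    q11  q12 
   q8    q12  q13 
   q9    q13  q10 
   q10   q14  q15 
   q11   q15  q16 
   q12   q16  q17 
   q13   q17  q14 
   q14   q18  q19 
   q15   q19  q20 
   q16   q20  q21 
 * q17   q21  q18 
   q18   q18  q19 
   q19   q19  q20 
   q20   q20  q21 
   q21   q21  q18 
(> = start, * = accepting)

start=q0 accept=q17 q0-x->q1 q0-y->q2 q1-x->q3 q1-y->q4 q2-x->q4 q2-y->q5 q3-x->q6 q3-y->q7 q4-x->q7 q4-y->q8 q5-x->q8 q5-y->q9 q6-x->q10 q6-y->q11 q7-x->q11 q7-y->q12 q8-x->q12 q8-y->q13 q9-x->q13 q9-y->q10 q10-x->q14 q10-y->q15 q11-x->q15 q11-y->q16 q12-x->q16 q12-y->q17 q13-x->q17 q13-y->q14 q14-x->q18 q14-y->q19 q15-x->q19 q15-y->q20 q16-x->q20 q16-y->q21 q17-x->q21 q17-y->q18 q18-x->q18 q18-y->q19 q19-x->q19 q19-y->q20 q20-x->q20 q20-y->q21 q21-x->q21 q21-y->q18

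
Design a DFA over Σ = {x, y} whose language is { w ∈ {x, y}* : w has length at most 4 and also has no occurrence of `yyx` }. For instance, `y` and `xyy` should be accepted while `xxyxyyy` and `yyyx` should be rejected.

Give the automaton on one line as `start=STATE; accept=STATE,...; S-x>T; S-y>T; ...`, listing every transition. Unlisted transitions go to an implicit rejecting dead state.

start=S0; accept=S0,S1,S2,S3,S4,S5,S6,S7,S9; S0-x>S1; S0-y>S2; S1-x>S3; S1-y>S4; S2-x>S3; S2-y>S5; S3-x>S6; S3-y>S6; S4-x>S6; S4-y>S7; S5-x>S8; S5-y>S7; S6-x>S9; S6-y>S9; S7-x>S8; S7-y>S9; S8-x>S8; S8-y>S8; S9-x>S8; S9-y>S8

Build one automaton per condition and run them in lockstep. One (6 states) tracks the input length, saturating at 5; the other (4 states) tracks partial matches of the forbidden pattern `yyx`. Each combined state is a pair, one component from each; accept when both components accept. After merging equivalent states the machine shrinks.
With 10 states:
        x   y  
>* S0   S1  S2 
 * S1   S3  S4 
 * S2   S3  S5 
 * S3   S6  S6 
 * S4   S6  S7 
 * S5   S8  S7 
 * S6   S9  S9 
 * S7   S8  S9 
   S8   S8  S8 
 * S9   S8  S8 
(> = start, * = accepting)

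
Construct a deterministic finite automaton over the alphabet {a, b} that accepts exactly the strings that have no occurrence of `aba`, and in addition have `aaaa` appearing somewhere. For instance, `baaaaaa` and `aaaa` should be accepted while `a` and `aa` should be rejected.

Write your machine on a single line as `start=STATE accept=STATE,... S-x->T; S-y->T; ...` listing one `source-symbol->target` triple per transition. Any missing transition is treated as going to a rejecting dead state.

Build one automaton per condition and run them in lockstep. The first has 4 states tracking partial matches of the forbidden pattern `aba`; the second has 5 states tracking whether and how much of `aaaa` has been seen. A product state is a pair (one from each), accepting exactly when both do. Equivalent product states are then merged.
A 9-state machine:
        a   b  
>  q0   q1  q0 
   q1   q2  q3 
   q2   q4  q3 
   q3   q5  q0 
   q4   q6  q3 
   q5   q5  q5 
 * q6   q6  q7 
 * q7   q5  q8 
 * q8   q6  q8 
(> = start, * = accepting)

start=q0; accept=q6,q7,q8; q0-a->q1; q0-b->q0; q1-a->q2; q1-b->q3; q2-a->q4; q2-b->q3; q3-a->q5; q3-b->q0; q4-a->q6; q4-b->q3; q5-a->q5; q5-b->q5; q6-a->q6; q6-b->q7; q7-a->q5; q7-b->q8; q8-a->q6; q8-b->q8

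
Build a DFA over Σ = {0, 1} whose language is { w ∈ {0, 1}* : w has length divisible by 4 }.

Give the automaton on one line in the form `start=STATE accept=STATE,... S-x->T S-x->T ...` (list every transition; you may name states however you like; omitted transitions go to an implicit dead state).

Count input length modulo 4: every symbol advances one step around the cycle q0 → q1 → q2 → q3 → q0. Accept at q0.
4 states suffice.
        0   1  
>* q0   q1  q1 
   q1   q2  q2 
   q2   q3  q3 
   q3   q0  q0 
(> = start, * = accepting)

start=q0 accept=q0 q0-0->q1 q0-1->q1 q1-0->q2 q1-1->q2 q2-0->q3 q2-1->q3 q3-0->q0 q3-1->q0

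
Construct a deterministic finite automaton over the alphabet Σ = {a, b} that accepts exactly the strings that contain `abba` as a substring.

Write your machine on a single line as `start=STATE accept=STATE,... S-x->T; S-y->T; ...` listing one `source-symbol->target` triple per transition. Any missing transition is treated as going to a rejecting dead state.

Track how much of `abba` has been matched so far: state q0 is no progress, q4 is the absorbing accept state reached once `abba` has occurred. Intermediate states record partial matches; on a mismatch, fall back to the longest reusable overlap.
A 5-state machine:
        a   b  
>  q0   q1  q0 
   q1   q1  q2 
   q2   q1  q3 
   q3   q4  q0 
 * q4   q4  q4 
(> = start, * = accepting)

start=q0; accept=q4; q0-a->q1; q0-b->q0; q1-a->q1; q1-b->q2; q2-a->q1; q2-b->q3; q3-a->q4; q3-b->q0; q4-a->q4; q4-b->q4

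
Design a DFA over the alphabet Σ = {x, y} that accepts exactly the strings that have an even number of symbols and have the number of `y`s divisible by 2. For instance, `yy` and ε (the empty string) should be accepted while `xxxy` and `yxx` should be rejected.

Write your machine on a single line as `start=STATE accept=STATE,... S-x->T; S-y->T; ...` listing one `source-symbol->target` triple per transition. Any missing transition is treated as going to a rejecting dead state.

Build one automaton per condition and run them in lockstep. The first has 2 states tracking the input length modulo 2; the second has 2 states tracking the count of `y`s modulo 2. A product state is a pair (one from each), accepting exactly when both do.
With 4 states:
        x   y  
>* q0   q1  q2 
   q1   q0  q3 
   q2   q3  q0 
   q3   q2  q1 
(> = start, * = accepting)

start=q0; accept=q0; q0-x->q1; q0-y->q2; q1-x->q0; q1-y->q3; q2-x->q3; q2-y->q0; q3-x->q2; q3-y->q1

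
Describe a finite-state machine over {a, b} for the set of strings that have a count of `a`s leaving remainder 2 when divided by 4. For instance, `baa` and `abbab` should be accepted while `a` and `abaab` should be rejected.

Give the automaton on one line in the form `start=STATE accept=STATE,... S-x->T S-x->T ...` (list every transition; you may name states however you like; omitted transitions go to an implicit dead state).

Keep the running count of `a`s modulo 4: each `a` advances along the cycle s0 → s1 → s2 → s3 → s0 while other symbols loop. Accept at s2.
        a   b  
>  s0   s1  s0 
   s1   s2  s1 
 * s2   s3  s2 
   s3   s0  s3 
(> = start, * = accepting)

start=s0 accept=s2 s0-a->s1 s0-b->s0 s1-a->s2 s1-b->s1 s2-a->s3 s2-b->s2 s3-a->s0 s3-b->s3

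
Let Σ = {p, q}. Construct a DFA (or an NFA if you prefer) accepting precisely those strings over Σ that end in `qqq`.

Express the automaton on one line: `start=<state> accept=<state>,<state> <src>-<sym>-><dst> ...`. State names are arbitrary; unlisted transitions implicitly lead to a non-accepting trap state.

Let each state record the length of the longest suffix of the input read so far that is also a prefix of `qqq`. S1 means the last symbol is `q`; S2 means the last 2 symbols are `qq`; S3 means the last 3 symbols are `qqq`. Accept only at S3, where the string currently ends in `qqq`.
        p   q  
>  S0   S0  S1 
   S1   S0  S2 
   S2   S0  S3 
 * S3   S0  S3 
(> = start, * = accepting)

start=S0 accept=S3 S0-p->S0 S0-q->S1 S1-p->S0 S1-q->S2 S2-p->S0 S2-q->S3 S3-p->S0 S3-q->S3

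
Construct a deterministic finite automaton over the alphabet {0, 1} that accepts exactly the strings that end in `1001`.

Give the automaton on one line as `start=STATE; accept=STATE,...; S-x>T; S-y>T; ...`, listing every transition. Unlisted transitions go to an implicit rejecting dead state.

Remember how much of `1001` the current input suffix matches. State A means no match yet; B means the last symbol is `1`; C means the last 2 symbols are `10`; D means the last 3 symbols are `100`; E means the last 4 symbols are `1001`. Only E accepts. On a mismatch, fall back to the longest proper suffix that is still a prefix of `1001`.
A 5-state machine:
       0  1 
>  A   A  B 
   B   C  B 
   C   D  B 
   D   A  E 
 * E   C  B 
(> = start, * = accepting)

start=A; accept=E; A-0>A; A-1>B; B-0>C; B-1>B; C-0>D; C-1>B; D-0>A; D-1>E; E-0>C; E-1>B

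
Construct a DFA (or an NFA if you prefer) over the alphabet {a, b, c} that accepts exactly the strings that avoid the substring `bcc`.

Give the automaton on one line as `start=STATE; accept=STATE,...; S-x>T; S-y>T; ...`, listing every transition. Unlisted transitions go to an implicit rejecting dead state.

start=s0; accept=s0,s1,s2; s0-a>s0; s0-b>s1; s0-c>s0; s1-a>s0; s1-b>s1; s1-c>s2; s2-a>s0; s2-b>s1; s2-c>s3; s3-a>s3; s3-b>s3; s3-c>s3

Track partial matches of the forbidden pattern `bcc`. State s3 is a dead state reached once `bcc` has occurred; every other state accepts. s0 means no part of `bcc` is currently matched.
With 4 states:
        a   b   c  
>* s0   s0  s1  s0 
 * s1   s0  s1  s2 
 * s2   s0  s1  s3 
   s3   s3  s3  s3 
(> = start, * = accepting)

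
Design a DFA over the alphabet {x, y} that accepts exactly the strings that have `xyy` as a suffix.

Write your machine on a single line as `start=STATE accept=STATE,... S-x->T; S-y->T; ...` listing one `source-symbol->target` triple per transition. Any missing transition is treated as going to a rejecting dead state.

start=A; accept=D; A-x->B; A-y->A; B-x->B; B-y->C; C-x->B; C-y->D; D-x->B; D-y->A

Let each state record the length of the longest suffix of the input read so far that is also a prefix of `xyy`. B means the last symbol is `x`; C means the last 2 symbols are `xy`; D means the last 3 symbols are `xyy`. Accept only at D, where the string currently ends in `xyy`.
With 4 states:
       x  y 
>  A   B  A 
   B   B  C 
   C   B  D 
 * D   B  A 
(> = start, * = accepting)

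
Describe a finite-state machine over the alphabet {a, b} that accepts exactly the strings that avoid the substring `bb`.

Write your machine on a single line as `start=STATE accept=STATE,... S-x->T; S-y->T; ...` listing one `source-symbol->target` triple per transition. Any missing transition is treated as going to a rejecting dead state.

This is the complement of 'contains `bb`'. Use the same substring-matching states — q0 through q2 holding how much of `bb` has just been matched — but flip the accepting set: everything except the trap q2 accepts.
With 3 states:
        a   b  
>* q0   q0  q1 
 * q1   q0  q2 
   q2   q2  q2 
(> = start, * = accepting)

start=q0; accept=q0,q1; q0-a->q0; q0-b->q1; q1-a->q0; q1-b->q2; q2-a->q2; q2-b->q2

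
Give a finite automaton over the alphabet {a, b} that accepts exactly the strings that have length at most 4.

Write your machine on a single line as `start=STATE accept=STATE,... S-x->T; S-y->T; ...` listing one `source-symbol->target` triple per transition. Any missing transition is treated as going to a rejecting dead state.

start=S0; accept=S0,S1,S2,S3,S4; S0-a->S1; S0-b->S1; S1-a->S2; S1-b->S2; S2-a->S3; S2-b->S3; S3-a->S4; S3-b->S4; S4-a->S5; S4-b->S5; S5-a->S5; S5-b->S5

Count input length up to 5: every symbol moves from S0 toward S5, which means 'more than 4' and absorbs. Accept from {S0, S1, S2, S3, S4}.
6 states suffice.
        a   b  
>* S0   S1  S1 
 * S1   S2  S2 
 * S2   S3  S3 
 * S3   S4  S4 
 * S4   S5  S5 
   S5   S5  S5 
(> = start, * = accepting)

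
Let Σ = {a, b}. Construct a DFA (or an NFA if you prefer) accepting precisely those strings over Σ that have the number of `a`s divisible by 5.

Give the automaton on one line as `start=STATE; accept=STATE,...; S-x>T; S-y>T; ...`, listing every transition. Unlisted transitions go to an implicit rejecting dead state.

start=S0; accept=S0; S0-a>S1; S0-b>S0; S1-a>S2; S1-b>S1; S2-a>S3; S2-b>S2; S3-a>S4; S3-b>S3; S4-a>S0; S4-b>S4

Keep the running count of `a`s modulo 5: each `a` advances along the cycle S0 → S1 → S2 → S3 → S4 → S0 while other symbols loop. Accept at S0.
With 5 states:
        a   b  
>* S0   S1  S0 
   S1   S2  S1 
   S2   S3  S2 
   S3   S4  S3 
   S4   S0  S4 
(> = start, * = accepting)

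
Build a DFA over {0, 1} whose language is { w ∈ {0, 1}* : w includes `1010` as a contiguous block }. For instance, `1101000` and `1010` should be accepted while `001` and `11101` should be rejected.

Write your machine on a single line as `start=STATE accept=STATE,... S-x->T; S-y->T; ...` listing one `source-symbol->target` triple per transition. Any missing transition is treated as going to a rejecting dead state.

start=q0; accept=q4; q0-0->q0; q0-1->q1; q1-0->q2; q1-1->q1; q2-0->q0; q2-1->q3; q3-0->q4; q3-1->q1; q4-0->q4; q4-1->q4

States q0..q3 record the length of the longest prefix of `1010` that matches the current input suffix. Reaching q4 means `1010` has been seen, and we stay there forever. Accept from q4.
        0   1  
>  q0   q0  q1 
   q1   q2  q1 
   q2   q0  q3 
   q3   q4  q1 
 * q4   q4  q4 
(> = start, * = accepting)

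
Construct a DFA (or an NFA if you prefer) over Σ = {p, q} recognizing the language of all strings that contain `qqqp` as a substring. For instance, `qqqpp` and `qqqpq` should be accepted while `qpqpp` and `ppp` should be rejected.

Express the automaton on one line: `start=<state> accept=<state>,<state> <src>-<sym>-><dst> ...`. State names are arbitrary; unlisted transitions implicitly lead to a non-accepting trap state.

Track how much of `qqqp` has been matched so far: state A is no progress, E is the absorbing accept state reached once `qqqp` has occurred. Intermediate states record partial matches; on a mismatch, fall back to the longest reusable overlap.
       p  q 
>  A   A  B 
   B   A  C 
   C   A  D 
   D   E  D 
 * E   E  E 
(> = start, * = accepting)

start=A accept=E A-p->A A-q->B B-p->A B-q->C C-p->A C-q->D D-p->E D-q->D E-p->E E-q->E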